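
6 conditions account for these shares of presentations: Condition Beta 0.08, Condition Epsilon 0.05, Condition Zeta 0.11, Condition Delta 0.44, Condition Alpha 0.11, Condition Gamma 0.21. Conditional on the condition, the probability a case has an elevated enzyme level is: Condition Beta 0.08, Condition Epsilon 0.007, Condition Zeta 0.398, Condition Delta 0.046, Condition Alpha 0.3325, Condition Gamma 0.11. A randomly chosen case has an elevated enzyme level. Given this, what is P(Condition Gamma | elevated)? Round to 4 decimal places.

0.1771

Compute prior × likelihood for every hypothesis:
  Condition Beta: 0.08 × 0.08 = 0.0064
  Condition Epsilon: 0.05 × 0.007 = 0.00035
  Condition Zeta: 0.11 × 0.398 = 0.04378
  Condition Delta: 0.44 × 0.046 = 0.02024
  Condition Alpha: 0.11 × 0.3325 = 0.036575
  Condition Gamma: 0.21 × 0.11 = 0.0231
Normalizing constant = 0.130445.
P(Condition Gamma | evidence) = 0.0231 / 0.130445 ≈ 0.1771.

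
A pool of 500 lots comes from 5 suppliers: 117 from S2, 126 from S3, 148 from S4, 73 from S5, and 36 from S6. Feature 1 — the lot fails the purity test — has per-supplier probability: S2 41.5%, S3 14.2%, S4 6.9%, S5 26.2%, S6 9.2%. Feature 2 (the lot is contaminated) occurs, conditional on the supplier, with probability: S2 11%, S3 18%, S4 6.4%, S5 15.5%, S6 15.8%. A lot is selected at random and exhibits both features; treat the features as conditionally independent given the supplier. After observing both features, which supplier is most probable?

Prior × likelihood for each hypothesis:
  S2: 0.234 × 0.415 × 0.11 = 0.0106821
  S3: 0.252 × 0.142 × 0.18 = 0.00644112
  S4: 0.296 × 0.069 × 0.064 = 0.001307136
  S5: 0.146 × 0.262 × 0.155 = 0.00592906
  S6: 0.072 × 0.092 × 0.158 = 0.001046592
Sum = 0.025406008.
Largest term belongs to S2, so S2 is most probable.

S2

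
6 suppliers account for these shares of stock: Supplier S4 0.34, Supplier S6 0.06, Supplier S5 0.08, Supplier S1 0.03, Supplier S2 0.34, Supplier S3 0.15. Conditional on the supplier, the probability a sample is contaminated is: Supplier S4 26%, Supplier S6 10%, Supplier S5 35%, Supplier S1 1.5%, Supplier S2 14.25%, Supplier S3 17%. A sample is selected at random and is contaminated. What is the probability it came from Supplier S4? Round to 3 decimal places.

By Bayes' rule, posterior ∝ prior × likelihood:
  Supplier S4: 0.34 × 0.26 = 0.0884
  Supplier S6: 0.06 × 0.1 = 0.006
  Supplier S5: 0.08 × 0.35 = 0.028
  Supplier S1: 0.03 × 0.015 = 0.00045
  Supplier S2: 0.34 × 0.1425 = 0.04845
  Supplier S3: 0.15 × 0.17 = 0.0255
Sum = 0.1968.
P(Supplier S4 | evidence) = 0.0884 / 0.1968 ≈ 0.449.

0.449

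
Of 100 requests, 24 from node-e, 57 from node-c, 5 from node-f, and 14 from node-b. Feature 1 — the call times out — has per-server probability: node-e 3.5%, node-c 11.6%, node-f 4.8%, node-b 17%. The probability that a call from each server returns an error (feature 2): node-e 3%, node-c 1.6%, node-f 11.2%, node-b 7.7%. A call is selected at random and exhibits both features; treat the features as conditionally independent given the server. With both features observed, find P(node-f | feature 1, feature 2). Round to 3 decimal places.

0.079

Compute prior × likelihood for every hypothesis:
  node-e: 0.24 × 0.035 × 0.03 = 0.000252
  node-c: 0.57 × 0.116 × 0.016 = 0.00105792
  node-f: 0.05 × 0.048 × 0.112 = 0.0002688
  node-b: 0.14 × 0.17 × 0.077 = 0.0018326
Normalizing constant = 0.00341132.
P(node-f | evidence) = 0.0002688 / 0.00341132 ≈ 0.079.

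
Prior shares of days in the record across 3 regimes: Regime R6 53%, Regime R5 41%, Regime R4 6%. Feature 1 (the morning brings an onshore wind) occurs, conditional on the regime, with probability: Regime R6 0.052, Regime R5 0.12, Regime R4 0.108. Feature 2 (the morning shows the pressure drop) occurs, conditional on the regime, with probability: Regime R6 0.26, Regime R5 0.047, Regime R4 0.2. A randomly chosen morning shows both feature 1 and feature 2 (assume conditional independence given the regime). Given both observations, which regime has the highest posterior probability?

Regime R6

By Bayes' rule, posterior ∝ prior × likelihood:
  Regime R6: 0.53 × 0.052 × 0.26 = 0.0071656
  Regime R5: 0.41 × 0.12 × 0.047 = 0.0023124
  Regime R4: 0.06 × 0.108 × 0.2 = 0.001296
Total = 0.010774.
Largest term belongs to Regime R6, so Regime R6 is most probable.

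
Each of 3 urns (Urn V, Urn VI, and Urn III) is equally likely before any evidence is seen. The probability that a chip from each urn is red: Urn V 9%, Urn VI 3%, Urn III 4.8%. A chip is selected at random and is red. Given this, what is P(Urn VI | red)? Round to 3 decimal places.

0.179

Since the prior is uniform, the posterior is proportional to the likelihood:
  Urn V: 0.09
  Urn VI: 0.03
  Urn III: 0.048
Total = 0.168.
P(Urn VI | evidence) = 0.03 / 0.168 ≈ 0.179.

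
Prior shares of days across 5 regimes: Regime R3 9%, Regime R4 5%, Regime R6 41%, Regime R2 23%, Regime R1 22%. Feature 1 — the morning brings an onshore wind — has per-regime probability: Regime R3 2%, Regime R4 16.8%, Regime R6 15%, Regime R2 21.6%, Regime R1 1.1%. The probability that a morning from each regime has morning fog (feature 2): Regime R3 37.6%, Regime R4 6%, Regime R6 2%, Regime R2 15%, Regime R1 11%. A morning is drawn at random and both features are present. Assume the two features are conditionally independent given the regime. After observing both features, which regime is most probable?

By Bayes' rule, posterior ∝ prior × likelihood:
  Regime R3: 0.09 × 0.02 × 0.376 = 0.0006768
  Regime R4: 0.05 × 0.168 × 0.06 = 0.000504
  Regime R6: 0.41 × 0.15 × 0.02 = 0.00123
  Regime R2: 0.23 × 0.216 × 0.15 = 0.007452
  Regime R1: 0.22 × 0.011 × 0.11 = 0.0002662
Normalizing constant = 0.010129.
Largest term belongs to Regime R2, so Regime R2 is most probable.

Regime R2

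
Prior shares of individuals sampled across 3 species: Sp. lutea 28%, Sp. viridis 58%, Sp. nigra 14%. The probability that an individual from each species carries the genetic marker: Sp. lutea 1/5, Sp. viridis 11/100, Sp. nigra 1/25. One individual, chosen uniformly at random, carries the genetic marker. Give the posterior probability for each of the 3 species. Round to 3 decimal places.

Compute prior × likelihood for every hypothesis:
  Sp. lutea: 0.28 × 0.2 = 0.056
  Sp. viridis: 0.58 × 0.11 = 0.0638
  Sp. nigra: 0.14 × 0.04 = 0.0056
Sum = 0.1254.
P(Sp. lutea | marker) = 0.056/0.1254 ≈ 0.447
P(Sp. viridis | marker) = 0.0638/0.1254 ≈ 0.509
P(Sp. nigra | marker) = 0.0056/0.1254 ≈ 0.045

Sp. lutea 0.447, Sp. viridis 0.509, Sp. nigra 0.045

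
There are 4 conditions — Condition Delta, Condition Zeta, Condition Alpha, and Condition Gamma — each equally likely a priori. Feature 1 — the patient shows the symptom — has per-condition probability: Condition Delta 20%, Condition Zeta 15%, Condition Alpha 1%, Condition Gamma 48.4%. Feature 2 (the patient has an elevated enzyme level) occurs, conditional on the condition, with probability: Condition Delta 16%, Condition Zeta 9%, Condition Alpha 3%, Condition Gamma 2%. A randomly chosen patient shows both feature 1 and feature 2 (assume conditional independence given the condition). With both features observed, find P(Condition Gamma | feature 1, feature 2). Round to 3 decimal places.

0.174

With a uniform prior (1/4 each), posterior ∝ likelihood:
  Condition Delta: 0.2 × 0.16 = 0.032
  Condition Zeta: 0.15 × 0.09 = 0.0135
  Condition Alpha: 0.01 × 0.03 = 0.0003
  Condition Gamma: 0.484 × 0.02 = 0.00968
Total = 0.05548.
P(Condition Gamma | evidence) = 0.00968 / 0.05548 ≈ 0.174.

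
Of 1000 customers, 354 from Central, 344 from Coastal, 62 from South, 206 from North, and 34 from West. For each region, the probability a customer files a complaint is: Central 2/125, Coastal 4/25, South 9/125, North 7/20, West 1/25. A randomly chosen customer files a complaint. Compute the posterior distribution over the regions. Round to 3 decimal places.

Central 0.041, Coastal 0.397, South 0.032, North 0.520, West 0.010

Compute prior × likelihood for every hypothesis:
  Central: 0.354 × 0.016 = 0.005664
  Coastal: 0.344 × 0.16 = 0.05504
  South: 0.062 × 0.072 = 0.004464
  North: 0.206 × 0.35 = 0.0721
  West: 0.034 × 0.04 = 0.00136
Normalizing constant = 0.138628.
P(Central | complaint) = 0.005664/0.138628 ≈ 0.041
P(Coastal | complaint) = 0.05504/0.138628 ≈ 0.397
P(South | complaint) = 0.004464/0.138628 ≈ 0.032
P(North | complaint) = 0.0721/0.138628 ≈ 0.520
P(West | complaint) = 0.00136/0.138628 ≈ 0.010
(Check: 0.041+0.397+0.032+0.520+0.010 = 1.000.)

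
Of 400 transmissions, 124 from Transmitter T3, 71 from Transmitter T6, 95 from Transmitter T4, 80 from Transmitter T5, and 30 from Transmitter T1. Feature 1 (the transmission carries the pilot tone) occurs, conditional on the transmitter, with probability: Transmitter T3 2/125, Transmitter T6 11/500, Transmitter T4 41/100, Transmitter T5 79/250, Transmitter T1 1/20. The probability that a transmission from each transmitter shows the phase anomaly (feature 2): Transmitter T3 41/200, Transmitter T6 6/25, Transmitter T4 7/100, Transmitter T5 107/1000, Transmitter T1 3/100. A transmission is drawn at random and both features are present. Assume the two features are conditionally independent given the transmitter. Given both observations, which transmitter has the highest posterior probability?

Compute prior × likelihood for every hypothesis:
  Transmitter T3: 0.31 × 0.016 × 0.205 = 0.0010168
  Transmitter T6: 0.1775 × 0.022 × 0.24 = 0.0009372
  Transmitter T4: 0.2375 × 0.41 × 0.07 = 0.00681625
  Transmitter T5: 0.2 × 0.316 × 0.107 = 0.0067624
  Transmitter T1: 0.075 × 0.05 × 0.03 = 0.0001125
Total = 0.01564515.
Largest term belongs to Transmitter T4, so Transmitter T4 is most probable.

Transmitter T4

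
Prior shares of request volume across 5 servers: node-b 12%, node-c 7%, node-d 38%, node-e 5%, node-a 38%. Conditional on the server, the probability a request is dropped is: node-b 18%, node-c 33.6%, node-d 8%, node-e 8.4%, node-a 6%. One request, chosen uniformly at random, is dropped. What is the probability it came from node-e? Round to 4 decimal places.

0.0410

By Bayes' rule, posterior ∝ prior × likelihood:
  node-b: 0.12 × 0.18 = 0.0216
  node-c: 0.07 × 0.336 = 0.02352
  node-d: 0.38 × 0.08 = 0.0304
  node-e: 0.05 × 0.084 = 0.0042
  node-a: 0.38 × 0.06 = 0.0228
Total = 0.10252.
P(node-e | evidence) = 0.0042 / 0.10252 ≈ 0.0410.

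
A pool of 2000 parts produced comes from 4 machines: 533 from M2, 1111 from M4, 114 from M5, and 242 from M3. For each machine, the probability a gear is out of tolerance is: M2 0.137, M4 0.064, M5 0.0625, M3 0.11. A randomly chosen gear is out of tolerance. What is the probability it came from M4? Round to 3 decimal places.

By Bayes' rule, posterior ∝ prior × likelihood:
  M2: 0.2665 × 0.137 = 0.0365105
  M4: 0.5555 × 0.064 = 0.035552
  M5: 0.057 × 0.0625 = 0.0035625
  M3: 0.121 × 0.11 = 0.01331
Total = 0.088935.
P(M4 | evidence) = 0.035552 / 0.088935 ≈ 0.400.

0.400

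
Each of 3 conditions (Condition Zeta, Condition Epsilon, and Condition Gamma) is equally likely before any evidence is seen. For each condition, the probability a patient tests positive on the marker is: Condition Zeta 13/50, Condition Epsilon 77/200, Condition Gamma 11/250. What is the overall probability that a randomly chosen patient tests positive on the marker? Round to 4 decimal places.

0.2297

With a uniform prior (1/3 each), posterior ∝ likelihood:
  Condition Zeta: 0.26
  Condition Epsilon: 0.385
  Condition Gamma: 0.044
P(marker-positive) = (1/3) × (0.26 + 0.385 + 0.044) = 0.689/3 ≈ 0.2297.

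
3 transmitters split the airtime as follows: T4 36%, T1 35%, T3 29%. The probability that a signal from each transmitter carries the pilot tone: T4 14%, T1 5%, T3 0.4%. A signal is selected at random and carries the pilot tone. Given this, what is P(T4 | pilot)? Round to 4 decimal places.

0.7298

By Bayes' rule, posterior ∝ prior × likelihood:
  T4: 0.36 × 0.14 = 0.0504
  T1: 0.35 × 0.05 = 0.0175
  T3: 0.29 × 0.004 = 0.00116
Normalizing constant = 0.06906.
P(T4 | evidence) = 0.0504 / 0.06906 ≈ 0.7298.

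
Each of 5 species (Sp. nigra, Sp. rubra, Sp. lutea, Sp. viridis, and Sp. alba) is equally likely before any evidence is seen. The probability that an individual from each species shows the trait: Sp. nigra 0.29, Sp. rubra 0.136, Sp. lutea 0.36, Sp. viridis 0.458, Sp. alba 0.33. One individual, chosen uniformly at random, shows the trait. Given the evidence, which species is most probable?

Since the prior is uniform, the posterior is proportional to the likelihood:
  Sp. nigra: 0.29
  Sp. rubra: 0.136
  Sp. lutea: 0.36
  Sp. viridis: 0.458
  Sp. alba: 0.33
Normalizing constant = 1.574.
Largest term belongs to Sp. viridis, so Sp. viridis is most probable.

Sp. viridis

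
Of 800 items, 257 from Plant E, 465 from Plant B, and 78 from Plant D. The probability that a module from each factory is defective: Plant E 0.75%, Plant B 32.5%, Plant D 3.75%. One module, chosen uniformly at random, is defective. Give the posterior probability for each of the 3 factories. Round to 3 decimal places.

Compute prior × likelihood for every hypothesis:
  Plant E: 0.32125 × 0.0075 = 0.002409375
  Plant B: 0.58125 × 0.325 = 0.18890625
  Plant D: 0.0975 × 0.0375 = 0.00365625
Normalizing constant = 0.194971875.
P(Plant E | defective) = 0.002409375/0.194971875 ≈ 0.012
P(Plant B | defective) = 0.18890625/0.194971875 ≈ 0.969
P(Plant D | defective) = 0.00365625/0.194971875 ≈ 0.019
(Check: 0.012+0.969+0.019 = 1.000.)

Plant E 0.012, Plant B 0.969, Plant D 0.019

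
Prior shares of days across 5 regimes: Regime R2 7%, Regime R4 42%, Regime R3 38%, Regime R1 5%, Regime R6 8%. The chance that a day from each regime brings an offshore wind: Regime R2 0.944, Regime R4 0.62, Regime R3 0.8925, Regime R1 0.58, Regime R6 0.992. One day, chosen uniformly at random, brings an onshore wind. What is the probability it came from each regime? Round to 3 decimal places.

Regime R2 0.017, Regime R4 0.706, Regime R3 0.181, Regime R1 0.093, Regime R6 0.003

Taking complements, P(onshore | each) = Regime R2 0.056, Regime R4 0.38, Regime R3 0.1075, Regime R1 0.42, Regime R6 0.008.
Unnormalized posteriors (prior × likelihood):
  Regime R2: 0.07 × 0.056 = 0.00392
  Regime R4: 0.42 × 0.38 = 0.1596
  Regime R3: 0.38 × 0.1075 = 0.04085
  Regime R1: 0.05 × 0.42 = 0.021
  Regime R6: 0.08 × 0.008 = 0.00064
Normalizing constant = 0.22601.
P(Regime R2 | onshore) = 0.00392/0.22601 ≈ 0.017
P(Regime R4 | onshore) = 0.1596/0.22601 ≈ 0.706
P(Regime R3 | onshore) = 0.04085/0.22601 ≈ 0.181
P(Regime R1 | onshore) = 0.021/0.22601 ≈ 0.093
P(Regime R6 | onshore) = 0.00064/0.22601 ≈ 0.003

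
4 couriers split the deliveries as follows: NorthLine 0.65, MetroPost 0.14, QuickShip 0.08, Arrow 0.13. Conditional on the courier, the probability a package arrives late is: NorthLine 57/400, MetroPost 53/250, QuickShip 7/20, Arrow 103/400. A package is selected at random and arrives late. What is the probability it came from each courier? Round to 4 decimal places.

NorthLine 0.5040, MetroPost 0.1615, QuickShip 0.1524, Arrow 0.1821

By Bayes' rule, posterior ∝ prior × likelihood:
  NorthLine: 0.65 × 0.1425 = 0.092625
  MetroPost: 0.14 × 0.212 = 0.02968
  QuickShip: 0.08 × 0.35 = 0.028
  Arrow: 0.13 × 0.2575 = 0.033475
Normalizing constant = 0.18378.
P(NorthLine | late) = 0.092625/0.18378 ≈ 0.5040
P(MetroPost | late) = 0.02968/0.18378 ≈ 0.1615
P(QuickShip | late) = 0.028/0.18378 ≈ 0.1524
P(Arrow | late) = 0.033475/0.18378 ≈ 0.1821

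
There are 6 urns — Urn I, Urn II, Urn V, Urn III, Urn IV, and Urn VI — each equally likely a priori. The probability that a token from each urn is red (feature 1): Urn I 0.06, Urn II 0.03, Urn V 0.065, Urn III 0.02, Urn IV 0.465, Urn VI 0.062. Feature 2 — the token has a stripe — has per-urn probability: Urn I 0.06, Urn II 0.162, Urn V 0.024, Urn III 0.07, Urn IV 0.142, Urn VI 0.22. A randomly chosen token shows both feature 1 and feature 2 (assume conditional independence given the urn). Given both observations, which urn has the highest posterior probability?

Urn IV

Since the prior is uniform, the posterior is proportional to the likelihood:
  Urn I: 0.06 × 0.06 = 0.0036
  Urn II: 0.03 × 0.162 = 0.00486
  Urn V: 0.065 × 0.024 = 0.00156
  Urn III: 0.02 × 0.07 = 0.0014
  Urn IV: 0.465 × 0.142 = 0.06603
  Urn VI: 0.062 × 0.22 = 0.01364
Normalizing constant = 0.09109.
Largest term belongs to Urn IV, so Urn IV is most probable.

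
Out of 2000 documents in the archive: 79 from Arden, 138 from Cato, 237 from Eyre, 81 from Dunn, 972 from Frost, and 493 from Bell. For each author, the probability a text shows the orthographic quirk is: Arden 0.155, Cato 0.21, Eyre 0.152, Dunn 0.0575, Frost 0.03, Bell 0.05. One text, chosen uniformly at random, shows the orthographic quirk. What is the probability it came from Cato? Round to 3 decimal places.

0.214

By Bayes' rule, posterior ∝ prior × likelihood:
  Arden: 0.0395 × 0.155 = 0.0061225
  Cato: 0.069 × 0.21 = 0.01449
  Eyre: 0.1185 × 0.152 = 0.018012
  Dunn: 0.0405 × 0.0575 = 0.00232875
  Frost: 0.486 × 0.03 = 0.01458
  Bell: 0.2465 × 0.05 = 0.012325
Sum = 0.06785825.
P(Cato | evidence) = 0.01449 / 0.06785825 ≈ 0.214.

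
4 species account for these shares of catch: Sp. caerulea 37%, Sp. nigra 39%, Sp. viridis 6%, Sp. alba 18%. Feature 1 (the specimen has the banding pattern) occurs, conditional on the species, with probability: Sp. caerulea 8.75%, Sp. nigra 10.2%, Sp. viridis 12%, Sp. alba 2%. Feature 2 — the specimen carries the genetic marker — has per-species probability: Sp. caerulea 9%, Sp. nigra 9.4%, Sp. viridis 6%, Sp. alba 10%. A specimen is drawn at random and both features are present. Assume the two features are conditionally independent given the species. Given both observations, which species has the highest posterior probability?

Sp. nigra

Compute prior × likelihood for every hypothesis:
  Sp. caerulea: 0.37 × 0.0875 × 0.09 = 0.00291375
  Sp. nigra: 0.39 × 0.102 × 0.094 = 0.00373932
  Sp. viridis: 0.06 × 0.12 × 0.06 = 0.000432
  Sp. alba: 0.18 × 0.02 × 0.1 = 0.00036
Normalizing constant = 0.00744507.
Largest term belongs to Sp. nigra, so Sp. nigra is most probable.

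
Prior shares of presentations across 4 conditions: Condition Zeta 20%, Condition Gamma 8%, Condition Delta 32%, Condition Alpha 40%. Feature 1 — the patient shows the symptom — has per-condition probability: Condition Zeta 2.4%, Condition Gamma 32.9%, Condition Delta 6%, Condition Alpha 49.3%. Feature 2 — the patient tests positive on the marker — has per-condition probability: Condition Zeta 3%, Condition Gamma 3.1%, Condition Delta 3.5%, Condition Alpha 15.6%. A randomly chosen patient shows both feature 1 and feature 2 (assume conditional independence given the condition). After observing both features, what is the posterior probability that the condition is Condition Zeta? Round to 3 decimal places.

By Bayes' rule, posterior ∝ prior × likelihood:
  Condition Zeta: 0.2 × 0.024 × 0.03 = 0.000144
  Condition Gamma: 0.08 × 0.329 × 0.031 = 0.00081592
  Condition Delta: 0.32 × 0.06 × 0.035 = 0.000672
  Condition Alpha: 0.4 × 0.493 × 0.156 = 0.0307632
Normalizing constant = 0.03239512.
P(Condition Zeta | evidence) = 0.000144 / 0.03239512 ≈ 0.004.

0.004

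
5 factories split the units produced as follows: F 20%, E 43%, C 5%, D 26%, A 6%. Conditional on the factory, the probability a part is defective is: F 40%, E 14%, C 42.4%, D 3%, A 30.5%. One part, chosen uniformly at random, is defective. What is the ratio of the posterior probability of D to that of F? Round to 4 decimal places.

Compute prior × likelihood for every hypothesis:
  F: 0.2 × 0.4 = 0.08
  E: 0.43 × 0.14 = 0.0602
  C: 0.05 × 0.424 = 0.0212
  D: 0.26 × 0.03 = 0.0078
  A: 0.06 × 0.305 = 0.0183
Sum = 0.1875.
The ratio is 0.0078 / 0.08 (the normalizer cancels) = 0.0975.

0.0975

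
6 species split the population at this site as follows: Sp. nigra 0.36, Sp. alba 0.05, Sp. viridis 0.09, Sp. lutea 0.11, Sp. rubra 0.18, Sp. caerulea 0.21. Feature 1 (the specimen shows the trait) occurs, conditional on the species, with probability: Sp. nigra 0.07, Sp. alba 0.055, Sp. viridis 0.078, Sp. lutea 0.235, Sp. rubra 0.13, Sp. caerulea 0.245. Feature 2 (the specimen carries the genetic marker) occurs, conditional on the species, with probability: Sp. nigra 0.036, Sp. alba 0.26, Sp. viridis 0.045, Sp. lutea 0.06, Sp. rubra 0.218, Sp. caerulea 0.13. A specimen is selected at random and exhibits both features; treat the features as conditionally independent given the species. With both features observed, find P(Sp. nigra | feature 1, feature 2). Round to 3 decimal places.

By Bayes' rule, posterior ∝ prior × likelihood:
  Sp. nigra: 0.36 × 0.07 × 0.036 = 0.0009072
  Sp. alba: 0.05 × 0.055 × 0.26 = 0.000715
  Sp. viridis: 0.09 × 0.078 × 0.045 = 0.0003159
  Sp. lutea: 0.11 × 0.235 × 0.06 = 0.001551
  Sp. rubra: 0.18 × 0.13 × 0.218 = 0.0051012
  Sp. caerulea: 0.21 × 0.245 × 0.13 = 0.0066885
Total = 0.0152788.
P(Sp. nigra | evidence) = 0.0009072 / 0.0152788 ≈ 0.059.

0.059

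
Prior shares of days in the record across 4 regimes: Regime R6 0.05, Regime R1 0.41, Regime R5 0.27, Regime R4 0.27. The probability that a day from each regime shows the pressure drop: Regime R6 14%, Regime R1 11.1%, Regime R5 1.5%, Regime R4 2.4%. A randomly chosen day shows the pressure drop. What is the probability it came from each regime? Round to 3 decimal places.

Regime R6 0.111, Regime R1 0.722, Regime R5 0.064, Regime R4 0.103

Compute prior × likelihood for every hypothesis:
  Regime R6: 0.05 × 0.14 = 0.007
  Regime R1: 0.41 × 0.111 = 0.04551
  Regime R5: 0.27 × 0.015 = 0.00405
  Regime R4: 0.27 × 0.024 = 0.00648
Normalizing constant = 0.06304.
P(Regime R6 | drop) = 0.007/0.06304 ≈ 0.111
P(Regime R1 | drop) = 0.04551/0.06304 ≈ 0.722
P(Regime R5 | drop) = 0.00405/0.06304 ≈ 0.064
P(Regime R4 | drop) = 0.00648/0.06304 ≈ 0.103
(Check: 0.111+0.722+0.064+0.103 = 1.000.)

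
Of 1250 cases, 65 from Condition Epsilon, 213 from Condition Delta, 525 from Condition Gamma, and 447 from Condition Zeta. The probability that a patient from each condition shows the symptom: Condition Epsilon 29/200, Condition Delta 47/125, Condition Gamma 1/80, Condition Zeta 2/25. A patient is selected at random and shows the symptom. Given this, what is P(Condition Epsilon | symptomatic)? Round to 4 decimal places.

0.0715

Compute prior × likelihood for every hypothesis:
  Condition Epsilon: 0.052 × 0.145 = 0.00754
  Condition Delta: 0.1704 × 0.376 = 0.0640704
  Condition Gamma: 0.42 × 0.0125 = 0.00525
  Condition Zeta: 0.3576 × 0.08 = 0.028608
Total = 0.1054684.
P(Condition Epsilon | evidence) = 0.00754 / 0.1054684 ≈ 0.0715.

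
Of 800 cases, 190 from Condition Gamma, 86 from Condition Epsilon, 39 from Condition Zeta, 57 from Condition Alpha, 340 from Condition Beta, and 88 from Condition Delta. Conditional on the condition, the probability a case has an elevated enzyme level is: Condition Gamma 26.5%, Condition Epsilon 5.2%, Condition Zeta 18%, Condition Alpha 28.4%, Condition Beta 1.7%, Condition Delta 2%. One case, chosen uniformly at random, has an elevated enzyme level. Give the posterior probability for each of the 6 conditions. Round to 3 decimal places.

Condition Gamma 0.588, Condition Epsilon 0.052, Condition Zeta 0.082, Condition Alpha 0.189, Condition Beta 0.068, Condition Delta 0.021

Unnormalized posteriors (prior × likelihood):
  Condition Gamma: 0.2375 × 0.265 = 0.0629375
  Condition Epsilon: 0.1075 × 0.052 = 0.00559
  Condition Zeta: 0.04875 × 0.18 = 0.008775
  Condition Alpha: 0.07125 × 0.284 = 0.020235
  Condition Beta: 0.425 × 0.017 = 0.007225
  Condition Delta: 0.11 × 0.02 = 0.0022
Normalizing constant = 0.1069625.
P(Condition Gamma | elevated) = 0.0629375/0.1069625 ≈ 0.588
P(Condition Epsilon | elevated) = 0.00559/0.1069625 ≈ 0.052
P(Condition Zeta | elevated) = 0.008775/0.1069625 ≈ 0.082
P(Condition Alpha | elevated) = 0.020235/0.1069625 ≈ 0.189
P(Condition Beta | elevated) = 0.007225/0.1069625 ≈ 0.068
P(Condition Delta | elevated) = 0.0022/0.1069625 ≈ 0.021
(Check: 0.588+0.052+0.082+0.189+0.068+0.021 = 1.000.)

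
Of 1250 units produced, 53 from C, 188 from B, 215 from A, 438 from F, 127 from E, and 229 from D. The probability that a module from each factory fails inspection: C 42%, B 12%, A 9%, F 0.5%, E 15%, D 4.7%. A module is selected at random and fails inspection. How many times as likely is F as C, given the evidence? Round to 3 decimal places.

0.098

Unnormalized posteriors (prior × likelihood):
  C: 0.0424 × 0.42 = 0.017808
  B: 0.1504 × 0.12 = 0.018048
  A: 0.172 × 0.09 = 0.01548
  F: 0.3504 × 0.005 = 0.001752
  E: 0.1016 × 0.15 = 0.01524
  D: 0.1832 × 0.047 = 0.0086104
Normalizing constant = 0.0769384.
The ratio is 0.001752 / 0.017808 (the normalizer cancels) = 0.098.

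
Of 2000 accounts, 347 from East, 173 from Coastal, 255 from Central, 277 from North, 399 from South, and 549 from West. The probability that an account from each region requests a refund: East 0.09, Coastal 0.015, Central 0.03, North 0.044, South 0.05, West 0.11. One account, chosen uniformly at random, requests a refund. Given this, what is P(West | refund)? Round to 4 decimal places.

0.4507

By Bayes' rule, posterior ∝ prior × likelihood:
  East: 0.1735 × 0.09 = 0.015615
  Coastal: 0.0865 × 0.015 = 0.0012975
  Central: 0.1275 × 0.03 = 0.003825
  North: 0.1385 × 0.044 = 0.006094
  South: 0.1995 × 0.05 = 0.009975
  West: 0.2745 × 0.11 = 0.030195
Sum = 0.0670015.
P(West | evidence) = 0.030195 / 0.0670015 ≈ 0.4507.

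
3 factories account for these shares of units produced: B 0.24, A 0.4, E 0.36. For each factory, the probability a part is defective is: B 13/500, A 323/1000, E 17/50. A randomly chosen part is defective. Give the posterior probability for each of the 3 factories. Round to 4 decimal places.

Unnormalized posteriors (prior × likelihood):
  B: 0.24 × 0.026 = 0.00624
  A: 0.4 × 0.323 = 0.1292
  E: 0.36 × 0.34 = 0.1224
Sum = 0.25784.
P(B | defective) = 0.00624/0.25784 ≈ 0.0242
P(A | defective) = 0.1292/0.25784 ≈ 0.5011
P(E | defective) = 0.1224/0.25784 ≈ 0.4747
(Check: 0.0242+0.5011+0.4747 = 1.0000.)

B 0.0242, A 0.5011, E 0.4747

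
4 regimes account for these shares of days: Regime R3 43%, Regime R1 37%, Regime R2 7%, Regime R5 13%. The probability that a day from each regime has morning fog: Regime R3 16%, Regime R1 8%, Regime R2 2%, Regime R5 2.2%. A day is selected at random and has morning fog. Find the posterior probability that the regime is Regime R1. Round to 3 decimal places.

By Bayes' rule, posterior ∝ prior × likelihood:
  Regime R3: 0.43 × 0.16 = 0.0688
  Regime R1: 0.37 × 0.08 = 0.0296
  Regime R2: 0.07 × 0.02 = 0.0014
  Regime R5: 0.13 × 0.022 = 0.00286
Normalizing constant = 0.10266.
P(Regime R1 | evidence) = 0.0296 / 0.10266 ≈ 0.288.

0.288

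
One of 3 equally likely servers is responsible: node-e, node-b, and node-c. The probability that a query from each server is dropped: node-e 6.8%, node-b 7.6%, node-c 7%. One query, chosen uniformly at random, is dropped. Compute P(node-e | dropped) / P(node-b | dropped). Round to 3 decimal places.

0.895

Since the prior is uniform, the posterior is proportional to the likelihood:
  node-e: 0.068
  node-b: 0.076
  node-c: 0.07
Normalizing constant = 0.214.
The ratio is 0.068 / 0.076 (the normalizer cancels) = 0.895.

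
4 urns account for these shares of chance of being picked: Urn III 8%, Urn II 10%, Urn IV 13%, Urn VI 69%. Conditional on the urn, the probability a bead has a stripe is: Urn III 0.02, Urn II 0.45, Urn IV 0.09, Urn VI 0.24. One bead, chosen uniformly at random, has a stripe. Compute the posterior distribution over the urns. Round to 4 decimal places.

Unnormalized posteriors (prior × likelihood):
  Urn III: 0.08 × 0.02 = 0.0016
  Urn II: 0.1 × 0.45 = 0.045
  Urn IV: 0.13 × 0.09 = 0.0117
  Urn VI: 0.69 × 0.24 = 0.1656
Sum = 0.2239.
P(Urn III | striped) = 0.0016/0.2239 ≈ 0.0071
P(Urn II | striped) = 0.045/0.2239 ≈ 0.2010
P(Urn IV | striped) = 0.0117/0.2239 ≈ 0.0523
P(Urn VI | striped) = 0.1656/0.2239 ≈ 0.7396

Urn III 0.0071, Urn II 0.2010, Urn IV 0.0523, Urn VI 0.7396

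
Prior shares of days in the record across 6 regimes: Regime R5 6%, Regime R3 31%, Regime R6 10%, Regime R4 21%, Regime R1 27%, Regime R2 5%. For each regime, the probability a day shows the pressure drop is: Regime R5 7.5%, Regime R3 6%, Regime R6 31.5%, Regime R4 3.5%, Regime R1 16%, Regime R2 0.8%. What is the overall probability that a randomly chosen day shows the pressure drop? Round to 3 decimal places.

0.106

By Bayes' rule, posterior ∝ prior × likelihood:
  Regime R5: 0.06 × 0.075 = 0.0045
  Regime R3: 0.31 × 0.06 = 0.0186
  Regime R6: 0.1 × 0.315 = 0.0315
  Regime R4: 0.21 × 0.035 = 0.00735
  Regime R1: 0.27 × 0.16 = 0.0432
  Regime R2: 0.05 × 0.008 = 0.0004
P(drop) = 0.0045 + 0.0186 + 0.0315 + 0.00735 + 0.0432 + 0.0004 = 0.10555 → 0.106.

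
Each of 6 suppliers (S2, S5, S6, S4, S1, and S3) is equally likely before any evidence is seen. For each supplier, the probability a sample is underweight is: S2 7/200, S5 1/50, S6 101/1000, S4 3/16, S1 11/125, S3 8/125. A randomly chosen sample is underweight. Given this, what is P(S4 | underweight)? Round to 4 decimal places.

With a uniform prior (1/6 each), posterior ∝ likelihood:
  S2: 0.035
  S5: 0.02
  S6: 0.101
  S4: 0.1875
  S1: 0.088
  S3: 0.064
Sum = 0.4955.
P(S4 | evidence) = 0.1875 / 0.4955 ≈ 0.3784.

0.3784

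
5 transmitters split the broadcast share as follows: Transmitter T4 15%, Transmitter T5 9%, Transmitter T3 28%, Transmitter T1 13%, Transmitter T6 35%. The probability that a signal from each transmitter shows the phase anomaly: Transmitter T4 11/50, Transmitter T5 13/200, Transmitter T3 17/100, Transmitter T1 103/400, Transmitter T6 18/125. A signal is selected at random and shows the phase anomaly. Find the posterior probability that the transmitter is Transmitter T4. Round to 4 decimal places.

0.1937

Unnormalized posteriors (prior × likelihood):
  Transmitter T4: 0.15 × 0.22 = 0.033
  Transmitter T5: 0.09 × 0.065 = 0.00585
  Transmitter T3: 0.28 × 0.17 = 0.0476
  Transmitter T1: 0.13 × 0.2575 = 0.033475
  Transmitter T6: 0.35 × 0.144 = 0.0504
Normalizing constant = 0.170325.
P(Transmitter T4 | evidence) = 0.033 / 0.170325 ≈ 0.1937.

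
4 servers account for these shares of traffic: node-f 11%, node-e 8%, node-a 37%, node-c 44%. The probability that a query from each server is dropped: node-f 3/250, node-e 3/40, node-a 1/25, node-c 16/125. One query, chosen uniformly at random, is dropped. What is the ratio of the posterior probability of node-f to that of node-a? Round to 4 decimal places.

0.0892

Compute prior × likelihood for every hypothesis:
  node-f: 0.11 × 0.012 = 0.00132
  node-e: 0.08 × 0.075 = 0.006
  node-a: 0.37 × 0.04 = 0.0148
  node-c: 0.44 × 0.128 = 0.05632
Normalizing constant = 0.07844.
The ratio is 0.00132 / 0.0148 (the normalizer cancels) = 0.0892.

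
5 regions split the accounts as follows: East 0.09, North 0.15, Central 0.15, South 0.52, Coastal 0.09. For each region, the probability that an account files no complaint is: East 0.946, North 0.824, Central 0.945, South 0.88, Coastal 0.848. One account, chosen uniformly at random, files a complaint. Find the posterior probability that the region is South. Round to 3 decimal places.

Taking complements, P(complaint | each) = East 0.054, North 0.176, Central 0.055, South 0.12, Coastal 0.152.
By Bayes' rule, posterior ∝ prior × likelihood:
  East: 0.09 × 0.054 = 0.00486
  North: 0.15 × 0.176 = 0.0264
  Central: 0.15 × 0.055 = 0.00825
  South: 0.52 × 0.12 = 0.0624
  Coastal: 0.09 × 0.152 = 0.01368
Normalizing constant = 0.11559.
P(South | evidence) = 0.0624 / 0.11559 ≈ 0.540.

0.540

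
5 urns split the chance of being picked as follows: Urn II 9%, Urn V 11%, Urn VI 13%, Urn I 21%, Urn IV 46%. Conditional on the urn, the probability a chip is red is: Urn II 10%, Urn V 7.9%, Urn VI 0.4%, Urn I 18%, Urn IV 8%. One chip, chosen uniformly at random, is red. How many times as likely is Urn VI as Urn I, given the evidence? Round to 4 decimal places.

0.0138

By Bayes' rule, posterior ∝ prior × likelihood:
  Urn II: 0.09 × 0.1 = 0.009
  Urn V: 0.11 × 0.079 = 0.00869
  Urn VI: 0.13 × 0.004 = 0.00052
  Urn I: 0.21 × 0.18 = 0.0378
  Urn IV: 0.46 × 0.08 = 0.0368
Normalizing constant = 0.09281.
The ratio is 0.00052 / 0.0378 (the normalizer cancels) = 0.0138.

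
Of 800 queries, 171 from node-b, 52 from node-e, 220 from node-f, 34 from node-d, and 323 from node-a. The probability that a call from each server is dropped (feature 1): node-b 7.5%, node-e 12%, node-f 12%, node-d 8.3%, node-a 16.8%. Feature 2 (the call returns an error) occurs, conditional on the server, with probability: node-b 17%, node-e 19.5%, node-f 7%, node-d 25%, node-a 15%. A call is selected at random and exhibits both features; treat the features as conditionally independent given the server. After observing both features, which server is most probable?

node-a

Unnormalized posteriors (prior × likelihood):
  node-b: 0.21375 × 0.075 × 0.17 = 0.0027253125
  node-e: 0.065 × 0.12 × 0.195 = 0.001521
  node-f: 0.275 × 0.12 × 0.07 = 0.00231
  node-d: 0.0425 × 0.083 × 0.25 = 0.000881875
  node-a: 0.40375 × 0.168 × 0.15 = 0.0101745
Total = 0.0176126875.
Largest term belongs to node-a, so node-a is most probable.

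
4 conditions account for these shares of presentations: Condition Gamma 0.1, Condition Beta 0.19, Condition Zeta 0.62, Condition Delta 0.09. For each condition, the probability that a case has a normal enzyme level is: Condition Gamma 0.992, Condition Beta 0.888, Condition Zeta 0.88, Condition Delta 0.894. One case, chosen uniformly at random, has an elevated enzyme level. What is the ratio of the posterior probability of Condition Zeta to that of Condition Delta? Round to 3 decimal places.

Taking complements, P(elevated | each) = Condition Gamma 0.008, Condition Beta 0.112, Condition Zeta 0.12, Condition Delta 0.106.
By Bayes' rule, posterior ∝ prior × likelihood:
  Condition Gamma: 0.1 × 0.008 = 0.0008
  Condition Beta: 0.19 × 0.112 = 0.02128
  Condition Zeta: 0.62 × 0.12 = 0.0744
  Condition Delta: 0.09 × 0.106 = 0.00954
Normalizing constant = 0.10602.
The ratio is 0.0744 / 0.00954 (the normalizer cancels) = 7.799.

7.799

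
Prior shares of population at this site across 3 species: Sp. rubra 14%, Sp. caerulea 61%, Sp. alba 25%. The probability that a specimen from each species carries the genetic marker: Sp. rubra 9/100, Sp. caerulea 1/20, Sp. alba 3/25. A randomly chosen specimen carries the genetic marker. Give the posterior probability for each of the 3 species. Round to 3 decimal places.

Unnormalized posteriors (prior × likelihood):
  Sp. rubra: 0.14 × 0.09 = 0.0126
  Sp. caerulea: 0.61 × 0.05 = 0.0305
  Sp. alba: 0.25 × 0.12 = 0.03
Total = 0.0731.
P(Sp. rubra | marker) = 0.0126/0.0731 ≈ 0.172
P(Sp. caerulea | marker) = 0.0305/0.0731 ≈ 0.417
P(Sp. alba | marker) = 0.03/0.0731 ≈ 0.410
(Check: 0.172+0.417+0.410 = 0.999.)

Sp. rubra 0.172, Sp. caerulea 0.417, Sp. alba 0.410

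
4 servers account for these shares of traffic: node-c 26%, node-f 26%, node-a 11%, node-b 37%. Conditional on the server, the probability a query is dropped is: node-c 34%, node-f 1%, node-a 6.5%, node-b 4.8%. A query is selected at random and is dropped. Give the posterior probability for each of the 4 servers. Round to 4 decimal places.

node-c 0.7627, node-f 0.0224, node-a 0.0617, node-b 0.1532

By Bayes' rule, posterior ∝ prior × likelihood:
  node-c: 0.26 × 0.34 = 0.0884
  node-f: 0.26 × 0.01 = 0.0026
  node-a: 0.11 × 0.065 = 0.00715
  node-b: 0.37 × 0.048 = 0.01776
Sum = 0.11591.
P(node-c | dropped) = 0.0884/0.11591 ≈ 0.7627
P(node-f | dropped) = 0.0026/0.11591 ≈ 0.0224
P(node-a | dropped) = 0.00715/0.11591 ≈ 0.0617
P(node-b | dropped) = 0.01776/0.11591 ≈ 0.1532
(Check: 0.7627+0.0224+0.0617+0.1532 = 1.0000.)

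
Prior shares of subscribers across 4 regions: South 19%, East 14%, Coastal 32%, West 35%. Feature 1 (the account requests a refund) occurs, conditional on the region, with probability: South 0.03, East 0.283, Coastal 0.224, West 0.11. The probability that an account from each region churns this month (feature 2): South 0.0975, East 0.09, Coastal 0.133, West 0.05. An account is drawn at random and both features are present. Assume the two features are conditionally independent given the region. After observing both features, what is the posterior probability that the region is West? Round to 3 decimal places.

Prior × likelihood for each hypothesis:
  South: 0.19 × 0.03 × 0.0975 = 0.00055575
  East: 0.14 × 0.283 × 0.09 = 0.0035658
  Coastal: 0.32 × 0.224 × 0.133 = 0.00953344
  West: 0.35 × 0.11 × 0.05 = 0.001925
Total = 0.01557999.
P(West | evidence) = 0.001925 / 0.01557999 ≈ 0.124.

0.124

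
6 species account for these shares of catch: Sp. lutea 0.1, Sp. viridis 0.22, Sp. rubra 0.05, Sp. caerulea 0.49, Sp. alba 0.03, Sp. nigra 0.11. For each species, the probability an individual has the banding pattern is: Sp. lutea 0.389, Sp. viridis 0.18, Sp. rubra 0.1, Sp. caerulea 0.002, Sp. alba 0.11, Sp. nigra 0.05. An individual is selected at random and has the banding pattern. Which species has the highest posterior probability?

Compute prior × likelihood for every hypothesis:
  Sp. lutea: 0.1 × 0.389 = 0.0389
  Sp. viridis: 0.22 × 0.18 = 0.0396
  Sp. rubra: 0.05 × 0.1 = 0.005
  Sp. caerulea: 0.49 × 0.002 = 0.00098
  Sp. alba: 0.03 × 0.11 = 0.0033
  Sp. nigra: 0.11 × 0.05 = 0.0055
Sum = 0.09328.
Largest term belongs to Sp. viridis, so Sp. viridis is most probable.

Sp. viridis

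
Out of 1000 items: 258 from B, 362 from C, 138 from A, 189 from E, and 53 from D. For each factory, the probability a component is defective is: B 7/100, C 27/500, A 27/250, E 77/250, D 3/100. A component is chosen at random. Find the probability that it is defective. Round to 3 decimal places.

Prior × likelihood for each hypothesis:
  B: 0.258 × 0.07 = 0.01806
  C: 0.362 × 0.054 = 0.019548
  A: 0.138 × 0.108 = 0.014904
  E: 0.189 × 0.308 = 0.058212
  D: 0.053 × 0.03 = 0.00159
P(defective) = 0.01806 + 0.019548 + 0.014904 + 0.058212 + 0.00159 = 0.112314 → 0.112.

0.112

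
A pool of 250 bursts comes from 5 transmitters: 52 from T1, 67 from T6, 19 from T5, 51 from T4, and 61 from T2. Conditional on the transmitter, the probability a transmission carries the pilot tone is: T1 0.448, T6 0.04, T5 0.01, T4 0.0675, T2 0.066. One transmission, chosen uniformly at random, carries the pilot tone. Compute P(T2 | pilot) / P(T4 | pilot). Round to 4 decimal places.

By Bayes' rule, posterior ∝ prior × likelihood:
  T1: 0.208 × 0.448 = 0.093184
  T6: 0.268 × 0.04 = 0.01072
  T5: 0.076 × 0.01 = 0.00076
  T4: 0.204 × 0.0675 = 0.01377
  T2: 0.244 × 0.066 = 0.016104
Normalizing constant = 0.134538.
The ratio is 0.016104 / 0.01377 (the normalizer cancels) = 1.1695.

1.1695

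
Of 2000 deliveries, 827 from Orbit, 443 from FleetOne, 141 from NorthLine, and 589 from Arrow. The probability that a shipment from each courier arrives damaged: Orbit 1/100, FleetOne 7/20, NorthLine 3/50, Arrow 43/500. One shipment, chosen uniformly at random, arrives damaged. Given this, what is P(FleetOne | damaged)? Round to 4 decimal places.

By Bayes' rule, posterior ∝ prior × likelihood:
  Orbit: 0.4135 × 0.01 = 0.004135
  FleetOne: 0.2215 × 0.35 = 0.077525
  NorthLine: 0.0705 × 0.06 = 0.00423
  Arrow: 0.2945 × 0.086 = 0.025327
Sum = 0.111217.
P(FleetOne | evidence) = 0.077525 / 0.111217 ≈ 0.6971.

0.6971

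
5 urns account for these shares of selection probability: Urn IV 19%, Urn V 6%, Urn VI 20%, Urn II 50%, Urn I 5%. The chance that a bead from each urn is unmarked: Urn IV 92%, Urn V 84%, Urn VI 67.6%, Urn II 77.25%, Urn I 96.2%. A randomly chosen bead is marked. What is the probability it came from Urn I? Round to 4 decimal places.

Taking complements, P(marked | each) = Urn IV 0.08, Urn V 0.16, Urn VI 0.324, Urn II 0.2275, Urn I 0.038.
By Bayes' rule, posterior ∝ prior × likelihood:
  Urn IV: 0.19 × 0.08 = 0.0152
  Urn V: 0.06 × 0.16 = 0.0096
  Urn VI: 0.2 × 0.324 = 0.0648
  Urn II: 0.5 × 0.2275 = 0.11375
  Urn I: 0.05 × 0.038 = 0.0019
Sum = 0.20525.
P(Urn I | evidence) = 0.0019 / 0.20525 ≈ 0.0093.

0.0093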